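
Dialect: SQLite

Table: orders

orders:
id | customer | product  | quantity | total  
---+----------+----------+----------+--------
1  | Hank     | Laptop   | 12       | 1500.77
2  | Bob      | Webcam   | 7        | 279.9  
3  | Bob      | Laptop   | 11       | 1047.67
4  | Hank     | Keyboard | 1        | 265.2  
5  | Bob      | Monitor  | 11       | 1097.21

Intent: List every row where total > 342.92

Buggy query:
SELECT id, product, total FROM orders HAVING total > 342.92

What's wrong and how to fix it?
Bug: HAVING filters the output of aggregation, but this query has no GROUP BY and no aggregate functions, so SQLite rejects it (HAVING clause on a non-aggregate query); the condition here is per row

Fix: Use WHERE for row-level filtering

Corrected query:
SELECT id, product, total FROM orders WHERE total > 342.92

Result:
id | product | total  
---+---------+--------
1  | Laptop  | 1500.77
3  | Laptop  | 1047.67
5  | Monitor | 1097.21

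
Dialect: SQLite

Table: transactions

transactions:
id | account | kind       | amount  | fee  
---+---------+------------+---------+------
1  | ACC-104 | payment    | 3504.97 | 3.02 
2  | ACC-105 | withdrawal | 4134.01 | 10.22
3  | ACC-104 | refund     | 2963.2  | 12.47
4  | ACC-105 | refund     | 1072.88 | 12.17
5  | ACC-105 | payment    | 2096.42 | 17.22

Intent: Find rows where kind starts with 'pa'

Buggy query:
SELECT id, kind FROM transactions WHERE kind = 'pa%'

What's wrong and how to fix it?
Bug: Wildcards only work with LIKE; '=' treats '%' as a literal character

Fix: Use LIKE for wildcard pattern matching

Corrected query:
SELECT id, kind FROM transactions WHERE kind LIKE 'pa%'

Result:
id | kind   
---+--------
1  | payment
5  | payment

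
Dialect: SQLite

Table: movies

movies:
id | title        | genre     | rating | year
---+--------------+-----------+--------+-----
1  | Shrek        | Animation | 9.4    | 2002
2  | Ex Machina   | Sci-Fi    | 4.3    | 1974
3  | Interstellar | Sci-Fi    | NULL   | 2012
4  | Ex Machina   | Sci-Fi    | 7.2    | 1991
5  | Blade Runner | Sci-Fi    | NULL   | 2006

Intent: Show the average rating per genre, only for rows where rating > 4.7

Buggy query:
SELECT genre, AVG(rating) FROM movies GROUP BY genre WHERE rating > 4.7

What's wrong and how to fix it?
Bug: Row-level WHERE must come before GROUP BY in the clause order

Fix: Move the WHERE clause before GROUP BY

Corrected query:
SELECT genre, AVG(rating) FROM movies WHERE rating > 4.7 GROUP BY genre

Result:
genre     | AVG(rating)
----------+------------
Animation | 9.4        
Sci-Fi    | 7.2        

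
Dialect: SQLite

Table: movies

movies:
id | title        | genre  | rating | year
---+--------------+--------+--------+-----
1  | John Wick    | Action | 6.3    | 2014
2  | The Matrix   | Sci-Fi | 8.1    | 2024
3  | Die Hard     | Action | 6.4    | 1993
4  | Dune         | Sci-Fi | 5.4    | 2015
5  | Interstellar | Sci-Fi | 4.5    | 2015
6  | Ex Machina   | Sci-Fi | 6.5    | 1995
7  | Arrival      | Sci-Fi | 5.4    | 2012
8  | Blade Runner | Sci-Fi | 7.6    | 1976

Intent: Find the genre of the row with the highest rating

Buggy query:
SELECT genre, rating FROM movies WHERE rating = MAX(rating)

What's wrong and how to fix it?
Bug: WHERE is evaluated per row; an aggregate over the whole table isn't defined there

Fix: Wrap MAX in a scalar subquery so WHERE compares against a single value

Corrected query:
SELECT genre, rating FROM movies WHERE rating = (SELECT MAX(rating) FROM movies)

Result:
genre  | rating
-------+-------
Sci-Fi | 8.1   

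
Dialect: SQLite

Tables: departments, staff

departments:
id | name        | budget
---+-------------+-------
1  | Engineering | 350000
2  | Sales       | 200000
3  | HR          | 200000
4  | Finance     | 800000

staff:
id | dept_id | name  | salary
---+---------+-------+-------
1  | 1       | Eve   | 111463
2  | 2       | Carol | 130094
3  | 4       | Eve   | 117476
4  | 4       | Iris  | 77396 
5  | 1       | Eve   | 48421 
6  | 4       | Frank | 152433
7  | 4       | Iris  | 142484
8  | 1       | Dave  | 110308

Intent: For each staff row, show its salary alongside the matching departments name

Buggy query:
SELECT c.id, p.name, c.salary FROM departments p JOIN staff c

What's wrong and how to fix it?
Bug: Missing join condition: each staff row is matched to all departments rows instead of just its own

Fix: Specify the join condition linking the foreign key to the parent id

Corrected query:
SELECT c.id, p.name, c.salary FROM departments p JOIN staff c ON c.dept_id = p.id

Result:
id | name        | salary
---+-------------+-------
1  | Engineering | 111463
2  | Sales       | 130094
3  | Finance     | 117476
4  | Finance     | 77396 
5  | Engineering | 48421 
6  | Finance     | 152433
7  | Finance     | 142484
8  | Engineering | 110308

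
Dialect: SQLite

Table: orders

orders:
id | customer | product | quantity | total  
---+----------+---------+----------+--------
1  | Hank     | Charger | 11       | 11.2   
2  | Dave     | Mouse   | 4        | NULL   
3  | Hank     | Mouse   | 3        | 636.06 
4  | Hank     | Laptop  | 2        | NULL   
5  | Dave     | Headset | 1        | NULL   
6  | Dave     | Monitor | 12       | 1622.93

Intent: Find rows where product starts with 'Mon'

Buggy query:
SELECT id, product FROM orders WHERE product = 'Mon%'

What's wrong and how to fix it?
Bug: Wildcards only work with LIKE; '=' treats '%' as a literal character

Fix: Use LIKE for wildcard pattern matching

Corrected query:
SELECT id, product FROM orders WHERE product LIKE 'Mon%'

Result:
id | product
---+--------
6  | Monitor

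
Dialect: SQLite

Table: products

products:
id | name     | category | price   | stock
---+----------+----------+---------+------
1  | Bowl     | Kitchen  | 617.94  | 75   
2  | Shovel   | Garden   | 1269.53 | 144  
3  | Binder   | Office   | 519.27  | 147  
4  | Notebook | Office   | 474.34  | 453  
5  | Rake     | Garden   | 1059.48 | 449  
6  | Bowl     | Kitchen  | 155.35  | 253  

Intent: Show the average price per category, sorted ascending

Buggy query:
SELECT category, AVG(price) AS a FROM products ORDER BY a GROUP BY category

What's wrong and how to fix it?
Bug: GROUP BY must precede ORDER BY

Fix: Reorder: SELECT … FROM … GROUP BY … ORDER BY …

Corrected query:
SELECT category, AVG(price) AS a FROM products GROUP BY category ORDER BY a

Result:
category | a       
---------+---------
Kitchen  | 386.645 
Office   | 496.805 
Garden   | 1164.505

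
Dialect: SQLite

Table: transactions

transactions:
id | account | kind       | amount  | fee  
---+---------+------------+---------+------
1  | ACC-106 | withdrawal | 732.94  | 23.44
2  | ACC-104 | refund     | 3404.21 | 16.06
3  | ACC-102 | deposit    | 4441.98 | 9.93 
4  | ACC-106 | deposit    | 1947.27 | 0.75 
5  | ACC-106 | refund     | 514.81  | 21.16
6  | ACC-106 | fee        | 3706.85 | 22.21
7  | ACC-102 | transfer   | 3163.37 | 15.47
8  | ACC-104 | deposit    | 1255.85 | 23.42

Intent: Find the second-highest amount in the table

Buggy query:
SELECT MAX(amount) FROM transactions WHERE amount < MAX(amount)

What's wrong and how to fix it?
Bug: The inner MAX is an aggregate inside WHERE, which is not allowed

Fix: Put the inner MAX in a scalar subquery

Corrected query:
SELECT MAX(amount) FROM transactions WHERE amount < (SELECT MAX(amount) FROM transactions)

Result:
MAX(amount)
-----------
3706.85    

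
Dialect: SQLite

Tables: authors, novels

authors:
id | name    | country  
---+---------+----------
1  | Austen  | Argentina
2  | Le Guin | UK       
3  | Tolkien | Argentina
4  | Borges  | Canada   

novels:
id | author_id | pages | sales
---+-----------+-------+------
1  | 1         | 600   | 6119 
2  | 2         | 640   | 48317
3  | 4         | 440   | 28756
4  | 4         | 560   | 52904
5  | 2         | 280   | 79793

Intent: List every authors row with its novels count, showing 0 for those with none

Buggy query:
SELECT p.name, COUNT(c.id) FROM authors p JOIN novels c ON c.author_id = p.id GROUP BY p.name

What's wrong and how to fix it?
Bug: An inner join excludes parents with zero children

Fix: Use LEFT JOIN so parents without children still appear (COUNT(c.id) gives 0)

Corrected query:
SELECT p.name, COUNT(c.id) FROM authors p LEFT JOIN novels c ON c.author_id = p.id GROUP BY p.name

Result:
name    | COUNT(c.id)
--------+------------
Austen  | 1          
Borges  | 2          
Le Guin | 2          
Tolkien | 0          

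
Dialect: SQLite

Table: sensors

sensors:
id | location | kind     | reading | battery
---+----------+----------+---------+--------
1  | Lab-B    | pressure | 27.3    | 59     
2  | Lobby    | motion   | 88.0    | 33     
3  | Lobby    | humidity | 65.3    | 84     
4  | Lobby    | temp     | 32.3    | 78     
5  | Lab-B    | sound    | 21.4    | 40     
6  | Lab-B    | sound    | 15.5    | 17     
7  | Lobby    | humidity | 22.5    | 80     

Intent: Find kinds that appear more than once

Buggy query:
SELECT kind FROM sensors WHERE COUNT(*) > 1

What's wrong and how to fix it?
Bug: COUNT(*) is an aggregate and cannot be used in WHERE

Fix: Group first, then use HAVING for the count condition

Corrected query:
SELECT kind FROM sensors GROUP BY kind HAVING COUNT(*) > 1

Result:
kind    
--------
humidity
sound   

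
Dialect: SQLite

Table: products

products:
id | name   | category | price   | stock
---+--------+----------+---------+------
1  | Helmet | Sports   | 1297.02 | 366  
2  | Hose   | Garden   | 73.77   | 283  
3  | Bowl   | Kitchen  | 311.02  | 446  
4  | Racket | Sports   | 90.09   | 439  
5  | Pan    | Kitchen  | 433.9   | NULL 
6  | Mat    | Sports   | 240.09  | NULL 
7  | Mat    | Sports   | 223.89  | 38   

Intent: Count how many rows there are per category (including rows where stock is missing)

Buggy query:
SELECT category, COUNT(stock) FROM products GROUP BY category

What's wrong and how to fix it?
Bug: COUNT(column) counts non-NULL values only; rows with NULL stock aren't counted

Fix: Replace COUNT(stock) with COUNT(*)

Corrected query:
SELECT category, COUNT(*) FROM products GROUP BY category

Result:
category | COUNT(*)
---------+---------
Garden   | 1       
Kitchen  | 2       
Sports   | 4       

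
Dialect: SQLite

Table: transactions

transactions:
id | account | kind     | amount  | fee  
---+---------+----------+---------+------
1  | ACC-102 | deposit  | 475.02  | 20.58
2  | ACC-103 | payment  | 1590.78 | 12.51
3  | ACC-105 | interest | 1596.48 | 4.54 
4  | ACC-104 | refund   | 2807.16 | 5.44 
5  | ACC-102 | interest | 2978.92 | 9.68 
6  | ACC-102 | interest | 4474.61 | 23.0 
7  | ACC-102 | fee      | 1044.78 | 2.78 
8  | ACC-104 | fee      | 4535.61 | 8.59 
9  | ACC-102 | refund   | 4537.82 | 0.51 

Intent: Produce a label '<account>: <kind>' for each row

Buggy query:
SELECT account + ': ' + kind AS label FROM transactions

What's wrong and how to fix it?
Bug: '+' is numeric addition; on text columns SQLite converts them to 0 instead of concatenating

Fix: Use the || operator for string concatenation

Corrected query:
SELECT account || ': ' || kind AS label FROM transactions

Result:
label            
-----------------
ACC-102: deposit 
ACC-103: payment 
ACC-105: interest
ACC-104: refund  
ACC-102: interest
ACC-102: interest
ACC-102: fee     
ACC-104: fee     
ACC-102: refund  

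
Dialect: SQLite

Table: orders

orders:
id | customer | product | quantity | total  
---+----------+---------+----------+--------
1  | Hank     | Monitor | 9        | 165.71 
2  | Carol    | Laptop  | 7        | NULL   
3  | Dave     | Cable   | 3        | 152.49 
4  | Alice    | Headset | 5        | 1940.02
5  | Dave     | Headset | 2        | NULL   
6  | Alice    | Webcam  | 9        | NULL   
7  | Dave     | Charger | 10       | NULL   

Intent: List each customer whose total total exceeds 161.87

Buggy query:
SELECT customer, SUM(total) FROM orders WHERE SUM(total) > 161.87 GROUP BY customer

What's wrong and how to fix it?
Bug: SUM(total) is an aggregate, but WHERE filters rows before aggregation

Fix: Use HAVING (which filters groups after aggregation) instead of WHERE

Corrected query:
SELECT customer, SUM(total) FROM orders GROUP BY customer HAVING SUM(total) > 161.87

Result:
customer | SUM(total)
---------+-----------
Alice    | 1940.02   
Hank     | 165.71    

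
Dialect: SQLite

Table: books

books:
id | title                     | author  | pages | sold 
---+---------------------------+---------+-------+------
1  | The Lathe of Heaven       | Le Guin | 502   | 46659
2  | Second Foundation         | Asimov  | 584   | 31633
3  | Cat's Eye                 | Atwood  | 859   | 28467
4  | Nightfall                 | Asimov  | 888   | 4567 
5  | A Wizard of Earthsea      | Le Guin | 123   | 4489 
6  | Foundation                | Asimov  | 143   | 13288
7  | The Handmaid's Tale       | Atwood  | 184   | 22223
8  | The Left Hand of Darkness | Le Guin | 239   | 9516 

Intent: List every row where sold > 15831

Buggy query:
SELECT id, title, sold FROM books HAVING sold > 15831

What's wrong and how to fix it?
Bug: This is a non-aggregate query (no GROUP BY, no aggregates), so in SQLite the HAVING clause is invalid here; a row-level condition belongs in WHERE

Fix: Use WHERE for row-level filtering

Corrected query:
SELECT id, title, sold FROM books WHERE sold > 15831

Result:
id | title               | sold 
---+---------------------+------
1  | The Lathe of Heaven | 46659
2  | Second Foundation   | 31633
3  | Cat's Eye           | 28467
7  | The Handmaid's Tale | 22223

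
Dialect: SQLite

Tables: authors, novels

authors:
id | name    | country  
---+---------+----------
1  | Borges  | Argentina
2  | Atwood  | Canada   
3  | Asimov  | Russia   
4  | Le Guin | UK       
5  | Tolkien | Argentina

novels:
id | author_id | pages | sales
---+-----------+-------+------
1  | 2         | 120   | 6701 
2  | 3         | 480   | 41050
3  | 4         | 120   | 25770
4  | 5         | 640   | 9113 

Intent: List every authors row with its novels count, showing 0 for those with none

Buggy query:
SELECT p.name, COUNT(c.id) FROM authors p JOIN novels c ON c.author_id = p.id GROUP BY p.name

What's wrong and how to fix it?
Bug: An inner join excludes parents with zero children

Fix: Use LEFT JOIN so parents without children still appear (COUNT(c.id) gives 0)

Corrected query:
SELECT p.name, COUNT(c.id) FROM authors p LEFT JOIN novels c ON c.author_id = p.id GROUP BY p.name

Result:
name    | COUNT(c.id)
--------+------------
Asimov  | 1          
Atwood  | 1          
Borges  | 0          
Le Guin | 1          
Tolkien | 1          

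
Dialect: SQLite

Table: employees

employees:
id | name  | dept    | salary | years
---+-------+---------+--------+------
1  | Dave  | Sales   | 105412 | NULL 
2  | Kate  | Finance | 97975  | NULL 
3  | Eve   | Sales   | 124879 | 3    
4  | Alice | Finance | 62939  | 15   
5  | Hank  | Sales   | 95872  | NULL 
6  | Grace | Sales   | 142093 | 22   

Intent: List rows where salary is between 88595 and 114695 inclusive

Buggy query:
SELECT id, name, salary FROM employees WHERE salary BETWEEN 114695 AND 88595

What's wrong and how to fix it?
Bug: The bounds are reversed; BETWEEN a AND b requires a <= b to match anything

Fix: Swap the bounds so the smaller value comes first

Corrected query:
SELECT id, name, salary FROM employees WHERE salary BETWEEN 88595 AND 114695

Result:
id | name | salary
---+------+-------
1  | Dave | 105412
2  | Kate | 97975 
5  | Hank | 95872 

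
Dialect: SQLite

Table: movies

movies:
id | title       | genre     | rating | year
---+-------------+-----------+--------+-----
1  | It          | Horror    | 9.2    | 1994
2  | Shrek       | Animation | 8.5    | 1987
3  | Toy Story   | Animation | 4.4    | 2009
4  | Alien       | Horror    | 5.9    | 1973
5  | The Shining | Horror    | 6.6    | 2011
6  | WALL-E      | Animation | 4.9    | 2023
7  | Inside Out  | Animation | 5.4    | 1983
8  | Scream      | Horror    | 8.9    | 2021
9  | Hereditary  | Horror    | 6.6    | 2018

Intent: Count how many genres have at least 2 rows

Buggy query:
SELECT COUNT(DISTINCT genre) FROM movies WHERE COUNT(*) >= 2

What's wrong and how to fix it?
Bug: WHERE filters individual rows, not groups, so a group-level COUNT is invalid there

Fix: Group first with HAVING COUNT(*) >= 2, then COUNT the resulting groups

Corrected query:
SELECT COUNT(*) FROM (SELECT genre FROM movies GROUP BY genre HAVING COUNT(*) >= 2)

Result:
COUNT(*)
--------
2       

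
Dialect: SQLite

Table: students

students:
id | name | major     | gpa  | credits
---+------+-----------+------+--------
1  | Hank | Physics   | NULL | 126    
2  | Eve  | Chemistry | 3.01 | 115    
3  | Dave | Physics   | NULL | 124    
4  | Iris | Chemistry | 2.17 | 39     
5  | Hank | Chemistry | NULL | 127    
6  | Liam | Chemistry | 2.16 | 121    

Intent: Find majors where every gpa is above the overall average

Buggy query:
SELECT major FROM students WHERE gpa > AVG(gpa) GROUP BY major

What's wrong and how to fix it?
Bug: WHERE evaluates per row before aggregation, so AVG() is unavailable

Fix: Use a subquery for AVG and a HAVING MIN(...) filter so the condition holds for every row in the group

Corrected query:
SELECT major FROM students GROUP BY major HAVING MIN(gpa) > (SELECT AVG(gpa) FROM students)

Result:
(no rows)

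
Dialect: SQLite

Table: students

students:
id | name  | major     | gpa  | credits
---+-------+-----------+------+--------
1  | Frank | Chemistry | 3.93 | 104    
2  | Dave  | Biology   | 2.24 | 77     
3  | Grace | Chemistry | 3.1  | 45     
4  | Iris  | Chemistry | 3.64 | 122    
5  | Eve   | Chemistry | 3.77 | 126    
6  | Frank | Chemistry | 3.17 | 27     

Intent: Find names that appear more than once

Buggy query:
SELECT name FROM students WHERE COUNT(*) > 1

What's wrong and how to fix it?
Bug: COUNT(*) is an aggregate and cannot be used in WHERE

Fix: GROUP BY name, then filter groups with HAVING COUNT(*) > 1

Corrected query:
SELECT name FROM students GROUP BY name HAVING COUNT(*) > 1

Result:
name 
-----
Frank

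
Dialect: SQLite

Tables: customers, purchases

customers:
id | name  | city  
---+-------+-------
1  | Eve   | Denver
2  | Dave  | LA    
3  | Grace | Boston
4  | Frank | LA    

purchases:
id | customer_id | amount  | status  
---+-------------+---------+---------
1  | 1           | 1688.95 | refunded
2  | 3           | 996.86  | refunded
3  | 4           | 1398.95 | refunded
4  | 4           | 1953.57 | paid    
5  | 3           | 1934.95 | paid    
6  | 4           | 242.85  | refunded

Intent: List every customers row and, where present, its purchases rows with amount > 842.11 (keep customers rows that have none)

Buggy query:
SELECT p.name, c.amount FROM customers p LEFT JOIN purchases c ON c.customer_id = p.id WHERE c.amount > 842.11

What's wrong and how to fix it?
Bug: A WHERE condition on the right-hand table after LEFT JOIN drops unmatched parents

Fix: Put 'c.amount > 842.11' in the JOIN's ON clause instead of WHERE

Corrected query:
SELECT p.name, c.amount FROM customers p LEFT JOIN purchases c ON c.customer_id = p.id AND c.amount > 842.11

Result:
name  | amount 
------+--------
Eve   | 1688.95
Dave  | NULL   
Grace | 996.86 
Grace | 1934.95
Frank | 1398.95
Frank | 1953.57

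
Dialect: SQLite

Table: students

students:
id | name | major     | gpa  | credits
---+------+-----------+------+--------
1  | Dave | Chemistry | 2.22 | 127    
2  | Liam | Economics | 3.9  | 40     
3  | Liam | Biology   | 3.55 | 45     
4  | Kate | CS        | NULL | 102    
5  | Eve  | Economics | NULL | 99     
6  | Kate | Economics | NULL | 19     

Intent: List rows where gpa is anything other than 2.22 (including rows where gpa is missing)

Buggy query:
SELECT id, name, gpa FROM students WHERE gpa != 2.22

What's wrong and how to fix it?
Bug: 'gpa != 2.22' is unknown when gpa is NULL, so NULL rows are silently excluded

Fix: Add an explicit OR gpa IS NULL to include the missing-value rows

Corrected query:
SELECT id, name, gpa FROM students WHERE gpa != 2.22 OR gpa IS NULL

Result:
id | name | gpa 
---+------+-----
2  | Liam | 3.9 
3  | Liam | 3.55
4  | Kate | NULL
5  | Eve  | NULL
6  | Kate | NULL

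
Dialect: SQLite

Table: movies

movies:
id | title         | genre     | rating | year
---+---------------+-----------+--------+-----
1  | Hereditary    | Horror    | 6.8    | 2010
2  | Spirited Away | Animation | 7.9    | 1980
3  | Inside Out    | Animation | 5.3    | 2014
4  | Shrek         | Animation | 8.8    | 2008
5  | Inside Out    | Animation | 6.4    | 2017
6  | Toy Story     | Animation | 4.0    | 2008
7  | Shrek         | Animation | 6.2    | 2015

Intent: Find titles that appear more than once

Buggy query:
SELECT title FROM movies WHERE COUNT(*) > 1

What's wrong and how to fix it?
Bug: WHERE can't reference COUNT(*); aggregates are computed after WHERE

Fix: GROUP BY title, then filter groups with HAVING COUNT(*) > 1

Corrected query:
SELECT title FROM movies GROUP BY title HAVING COUNT(*) > 1

Result:
title     
----------
Inside Out
Shrek     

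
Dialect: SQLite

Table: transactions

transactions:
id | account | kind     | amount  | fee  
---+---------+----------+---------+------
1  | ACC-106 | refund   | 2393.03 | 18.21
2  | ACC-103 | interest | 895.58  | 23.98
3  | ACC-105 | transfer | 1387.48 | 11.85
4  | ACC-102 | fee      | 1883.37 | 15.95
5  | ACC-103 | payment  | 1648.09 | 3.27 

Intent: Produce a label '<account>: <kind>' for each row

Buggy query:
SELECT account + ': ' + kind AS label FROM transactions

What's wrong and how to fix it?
Bug: SQLite uses || for string concatenation; + coerces text to numbers (yielding 0)

Fix: Use the || operator for string concatenation

Corrected query:
SELECT account || ': ' || kind AS label FROM transactions

Result:
label            
-----------------
ACC-106: refund  
ACC-103: interest
ACC-105: transfer
ACC-102: fee     
ACC-103: payment 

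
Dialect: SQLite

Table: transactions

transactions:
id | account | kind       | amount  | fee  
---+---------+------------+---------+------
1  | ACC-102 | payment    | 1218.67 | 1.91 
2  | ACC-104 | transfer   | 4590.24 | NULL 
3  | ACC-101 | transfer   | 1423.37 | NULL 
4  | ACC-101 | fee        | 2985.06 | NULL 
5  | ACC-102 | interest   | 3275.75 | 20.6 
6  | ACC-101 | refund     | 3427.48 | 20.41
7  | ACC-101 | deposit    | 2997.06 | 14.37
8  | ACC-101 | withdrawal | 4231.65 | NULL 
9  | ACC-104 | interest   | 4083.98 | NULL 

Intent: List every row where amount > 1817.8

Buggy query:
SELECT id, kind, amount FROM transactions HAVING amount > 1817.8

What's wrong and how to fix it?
Bug: This is a non-aggregate query (no GROUP BY, no aggregates), so in SQLite the HAVING clause is invalid here; a row-level condition belongs in WHERE

Fix: Use WHERE for row-level filtering

Corrected query:
SELECT id, kind, amount FROM transactions WHERE amount > 1817.8

Result:
id | kind       | amount 
---+------------+--------
2  | transfer   | 4590.24
4  | fee        | 2985.06
5  | interest   | 3275.75
6  | refund     | 3427.48
7  | deposit    | 2997.06
8  | withdrawal | 4231.65
9  | interest   | 4083.98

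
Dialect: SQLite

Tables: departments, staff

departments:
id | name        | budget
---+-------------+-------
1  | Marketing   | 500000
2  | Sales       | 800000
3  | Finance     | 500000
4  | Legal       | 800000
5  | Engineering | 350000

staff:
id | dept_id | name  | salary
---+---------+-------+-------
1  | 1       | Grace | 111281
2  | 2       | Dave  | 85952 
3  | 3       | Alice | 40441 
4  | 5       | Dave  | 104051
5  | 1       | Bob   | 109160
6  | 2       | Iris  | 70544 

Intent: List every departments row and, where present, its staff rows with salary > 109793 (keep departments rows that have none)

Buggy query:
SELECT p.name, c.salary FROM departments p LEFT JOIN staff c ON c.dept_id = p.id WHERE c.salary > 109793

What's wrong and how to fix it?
Bug: A WHERE condition on the right-hand table after LEFT JOIN drops unmatched parents

Fix: Put 'c.salary > 109793' in the JOIN's ON clause instead of WHERE

Corrected query:
SELECT p.name, c.salary FROM departments p LEFT JOIN staff c ON c.dept_id = p.id AND c.salary > 109793

Result:
name        | salary
------------+-------
Marketing   | 111281
Sales       | NULL  
Finance     | NULL  
Legal       | NULL  
Engineering | NULL  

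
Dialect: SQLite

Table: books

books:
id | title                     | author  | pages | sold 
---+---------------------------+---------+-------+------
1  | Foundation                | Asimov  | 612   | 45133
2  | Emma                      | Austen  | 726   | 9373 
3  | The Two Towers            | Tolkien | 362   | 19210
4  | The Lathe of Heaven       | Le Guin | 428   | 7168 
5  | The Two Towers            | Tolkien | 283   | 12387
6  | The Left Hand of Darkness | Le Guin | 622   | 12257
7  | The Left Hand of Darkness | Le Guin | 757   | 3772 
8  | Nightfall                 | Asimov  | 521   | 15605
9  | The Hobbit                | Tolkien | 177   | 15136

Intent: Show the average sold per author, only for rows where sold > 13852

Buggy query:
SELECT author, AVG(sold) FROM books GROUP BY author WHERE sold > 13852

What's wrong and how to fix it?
Bug: Row-level WHERE must come before GROUP BY in the clause order

Fix: Place WHERE between FROM and GROUP BY

Corrected query:
SELECT author, AVG(sold) FROM books WHERE sold > 13852 GROUP BY author

Result:
author  | AVG(sold)
--------+----------
Asimov  | 30369    
Tolkien | 17173    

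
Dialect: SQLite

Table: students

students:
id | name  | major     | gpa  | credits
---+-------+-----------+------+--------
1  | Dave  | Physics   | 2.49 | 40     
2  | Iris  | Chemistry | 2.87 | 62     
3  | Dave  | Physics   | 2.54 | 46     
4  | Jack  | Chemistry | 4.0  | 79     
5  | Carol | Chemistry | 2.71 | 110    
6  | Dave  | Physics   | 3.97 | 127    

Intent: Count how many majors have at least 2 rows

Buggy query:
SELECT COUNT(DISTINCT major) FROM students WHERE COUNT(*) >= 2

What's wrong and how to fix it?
Bug: WHERE filters individual rows, not groups, so a group-level COUNT is invalid there

Fix: Use a subquery that GROUPs and filters with HAVING, then count its rows

Corrected query:
SELECT COUNT(*) FROM (SELECT major FROM students GROUP BY major HAVING COUNT(*) >= 2)

Result:
COUNT(*)
--------
2       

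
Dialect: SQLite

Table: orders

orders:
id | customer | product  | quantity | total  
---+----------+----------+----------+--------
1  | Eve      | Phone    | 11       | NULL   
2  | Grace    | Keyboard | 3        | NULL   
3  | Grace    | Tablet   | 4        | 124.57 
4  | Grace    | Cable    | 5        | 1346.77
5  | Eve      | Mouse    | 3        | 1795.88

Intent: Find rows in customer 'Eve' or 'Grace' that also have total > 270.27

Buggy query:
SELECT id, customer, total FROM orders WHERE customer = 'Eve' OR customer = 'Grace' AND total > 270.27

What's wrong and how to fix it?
Bug: AND binds tighter than OR, so this parses as customer = 'Eve' OR (customer = 'Grace' AND total > 270.27)

Fix: Group the OR with parentheses (or use IN), then AND the threshold

Corrected query:
SELECT id, customer, total FROM orders WHERE (customer = 'Eve' OR customer = 'Grace') AND total > 270.27

Result:
id | customer | total  
---+----------+--------
4  | Grace    | 1346.77
5  | Eve      | 1795.88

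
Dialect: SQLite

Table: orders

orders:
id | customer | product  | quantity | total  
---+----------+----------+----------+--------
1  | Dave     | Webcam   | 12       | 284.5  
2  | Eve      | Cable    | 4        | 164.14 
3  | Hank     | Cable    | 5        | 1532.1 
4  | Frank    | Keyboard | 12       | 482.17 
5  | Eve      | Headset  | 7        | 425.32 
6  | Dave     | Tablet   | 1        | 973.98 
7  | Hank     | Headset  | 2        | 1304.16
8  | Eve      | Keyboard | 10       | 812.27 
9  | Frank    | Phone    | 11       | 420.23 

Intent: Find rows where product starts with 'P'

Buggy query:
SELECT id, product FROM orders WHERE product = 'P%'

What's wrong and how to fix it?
Bug: '=' compares the literal string including the % character; pattern matching needs LIKE

Fix: Use LIKE for wildcard pattern matching

Corrected query:
SELECT id, product FROM orders WHERE product LIKE 'P%'

Result:
id | product
---+--------
9  | Phone  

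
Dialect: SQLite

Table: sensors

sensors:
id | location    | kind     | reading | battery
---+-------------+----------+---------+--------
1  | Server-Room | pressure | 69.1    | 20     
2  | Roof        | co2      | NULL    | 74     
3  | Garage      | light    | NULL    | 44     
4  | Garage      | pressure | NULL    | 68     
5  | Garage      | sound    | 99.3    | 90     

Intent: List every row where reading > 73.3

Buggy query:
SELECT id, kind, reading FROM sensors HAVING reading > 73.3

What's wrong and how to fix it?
Bug: This is a non-aggregate query (no GROUP BY, no aggregates), so in SQLite the HAVING clause is invalid here; a row-level condition belongs in WHERE

Fix: Use WHERE for row-level filtering

Corrected query:
SELECT id, kind, reading FROM sensors WHERE reading > 73.3

Result:
id | kind  | reading
---+-------+--------
5  | sound | 99.3   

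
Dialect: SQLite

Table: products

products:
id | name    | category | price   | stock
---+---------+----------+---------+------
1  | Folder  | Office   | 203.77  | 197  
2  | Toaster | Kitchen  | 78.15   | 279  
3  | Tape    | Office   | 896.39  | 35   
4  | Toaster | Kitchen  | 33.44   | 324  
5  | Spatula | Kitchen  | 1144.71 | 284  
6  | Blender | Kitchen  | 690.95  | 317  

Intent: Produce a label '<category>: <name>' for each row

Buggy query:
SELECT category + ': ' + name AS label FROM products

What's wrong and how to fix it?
Bug: '+' is numeric addition; on text columns SQLite converts them to 0 instead of concatenating

Fix: Replace + with || to concatenate text

Corrected query:
SELECT category || ': ' || name AS label FROM products

Result:
label           
----------------
Office: Folder  
Kitchen: Toaster
Office: Tape    
Kitchen: Toaster
Kitchen: Spatula
Kitchen: Blender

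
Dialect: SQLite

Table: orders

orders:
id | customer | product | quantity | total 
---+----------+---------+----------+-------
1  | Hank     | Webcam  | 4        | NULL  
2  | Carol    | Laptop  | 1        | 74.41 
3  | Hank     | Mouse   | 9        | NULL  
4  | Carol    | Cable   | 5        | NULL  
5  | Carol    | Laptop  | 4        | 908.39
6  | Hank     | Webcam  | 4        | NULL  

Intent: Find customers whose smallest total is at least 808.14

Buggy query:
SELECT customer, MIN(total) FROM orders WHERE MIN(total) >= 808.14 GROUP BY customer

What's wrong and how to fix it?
Bug: MIN() in WHERE is a misuse of aggregate

Fix: Replace WHERE with HAVING after the GROUP BY

Corrected query:
SELECT customer, MIN(total) FROM orders GROUP BY customer HAVING MIN(total) >= 808.14

Result:
(no rows)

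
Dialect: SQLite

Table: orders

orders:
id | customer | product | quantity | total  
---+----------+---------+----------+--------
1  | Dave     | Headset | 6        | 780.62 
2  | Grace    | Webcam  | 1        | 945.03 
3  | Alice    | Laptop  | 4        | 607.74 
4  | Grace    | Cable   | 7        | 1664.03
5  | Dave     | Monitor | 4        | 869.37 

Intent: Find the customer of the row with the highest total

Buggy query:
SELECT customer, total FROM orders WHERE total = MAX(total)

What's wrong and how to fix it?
Bug: MAX(total) is an aggregate and cannot be used directly in WHERE

Fix: Use a subquery: WHERE total = (SELECT MAX(total) FROM orders)

Corrected query:
SELECT customer, total FROM orders WHERE total = (SELECT MAX(total) FROM orders)

Result:
customer | total  
---------+--------
Grace    | 1664.03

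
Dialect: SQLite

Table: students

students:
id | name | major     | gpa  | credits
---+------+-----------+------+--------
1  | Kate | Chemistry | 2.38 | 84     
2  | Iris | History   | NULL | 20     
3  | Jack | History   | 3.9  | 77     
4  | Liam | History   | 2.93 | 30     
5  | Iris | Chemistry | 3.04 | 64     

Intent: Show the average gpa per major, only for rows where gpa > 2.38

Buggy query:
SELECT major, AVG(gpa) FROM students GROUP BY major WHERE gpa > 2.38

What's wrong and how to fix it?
Bug: WHERE cannot follow GROUP BY

Fix: Move the WHERE clause before GROUP BY

Corrected query:
SELECT major, AVG(gpa) FROM students WHERE gpa > 2.38 GROUP BY major

Result:
major     | AVG(gpa)
----------+---------
Chemistry | 3.04    
History   | 3.415   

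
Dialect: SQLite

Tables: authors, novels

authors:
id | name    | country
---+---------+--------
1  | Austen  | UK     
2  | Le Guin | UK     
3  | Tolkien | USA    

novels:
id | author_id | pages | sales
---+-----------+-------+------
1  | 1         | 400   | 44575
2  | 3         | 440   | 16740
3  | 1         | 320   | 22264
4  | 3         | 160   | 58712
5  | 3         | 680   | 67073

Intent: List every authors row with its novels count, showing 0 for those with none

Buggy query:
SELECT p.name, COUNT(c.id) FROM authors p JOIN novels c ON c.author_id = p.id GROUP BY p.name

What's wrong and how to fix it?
Bug: An inner join excludes parents with zero children

Fix: Use LEFT JOIN so parents without children still appear (COUNT(c.id) gives 0)

Corrected query:
SELECT p.name, COUNT(c.id) FROM authors p LEFT JOIN novels c ON c.author_id = p.id GROUP BY p.name

Result:
name    | COUNT(c.id)
--------+------------
Austen  | 2          
Le Guin | 0          
Tolkien | 3          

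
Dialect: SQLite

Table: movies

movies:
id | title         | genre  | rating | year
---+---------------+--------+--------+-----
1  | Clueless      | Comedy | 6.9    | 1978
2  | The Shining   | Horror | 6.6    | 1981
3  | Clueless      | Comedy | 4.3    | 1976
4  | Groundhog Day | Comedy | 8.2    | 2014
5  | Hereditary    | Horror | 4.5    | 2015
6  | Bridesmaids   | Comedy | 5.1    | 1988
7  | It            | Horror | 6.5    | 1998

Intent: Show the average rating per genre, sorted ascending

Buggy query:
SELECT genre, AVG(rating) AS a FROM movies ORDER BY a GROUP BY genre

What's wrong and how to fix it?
Bug: GROUP BY must precede ORDER BY

Fix: Reorder: SELECT … FROM … GROUP BY … ORDER BY …

Corrected query:
SELECT genre, AVG(rating) AS a FROM movies GROUP BY genre ORDER BY a

Result:
genre  | a       
-------+---------
Horror | 5.866667
Comedy | 6.125   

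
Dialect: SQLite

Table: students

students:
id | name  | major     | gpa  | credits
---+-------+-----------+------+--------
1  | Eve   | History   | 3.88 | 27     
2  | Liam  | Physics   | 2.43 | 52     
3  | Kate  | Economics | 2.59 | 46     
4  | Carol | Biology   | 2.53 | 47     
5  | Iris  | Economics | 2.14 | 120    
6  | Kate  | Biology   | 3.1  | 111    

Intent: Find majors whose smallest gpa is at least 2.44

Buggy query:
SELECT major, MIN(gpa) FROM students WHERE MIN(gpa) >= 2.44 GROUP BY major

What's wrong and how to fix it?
Bug: MIN() in WHERE is a misuse of aggregate

Fix: Replace WHERE with HAVING after the GROUP BY

Corrected query:
SELECT major, MIN(gpa) FROM students GROUP BY major HAVING MIN(gpa) >= 2.44

Result:
major   | MIN(gpa)
--------+---------
Biology | 2.53    
History | 3.88    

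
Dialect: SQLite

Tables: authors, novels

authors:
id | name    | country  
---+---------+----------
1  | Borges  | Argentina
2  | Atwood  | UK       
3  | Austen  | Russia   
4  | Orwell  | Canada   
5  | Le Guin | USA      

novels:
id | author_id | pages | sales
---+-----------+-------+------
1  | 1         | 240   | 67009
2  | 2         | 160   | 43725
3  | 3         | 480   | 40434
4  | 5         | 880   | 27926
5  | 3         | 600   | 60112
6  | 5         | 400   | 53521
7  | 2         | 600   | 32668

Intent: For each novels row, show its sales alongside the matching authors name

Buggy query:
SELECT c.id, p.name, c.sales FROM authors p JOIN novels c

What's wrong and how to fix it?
Bug: Missing join condition: each novels row is matched to all authors rows instead of just its own

Fix: Specify the join condition linking the foreign key to the parent id

Corrected query:
SELECT c.id, p.name, c.sales FROM authors p JOIN novels c ON c.author_id = p.id

Result:
id | name    | sales
---+---------+------
1  | Borges  | 67009
2  | Atwood  | 43725
3  | Austen  | 40434
4  | Le Guin | 27926
5  | Austen  | 60112
6  | Le Guin | 53521
7  | Atwood  | 32668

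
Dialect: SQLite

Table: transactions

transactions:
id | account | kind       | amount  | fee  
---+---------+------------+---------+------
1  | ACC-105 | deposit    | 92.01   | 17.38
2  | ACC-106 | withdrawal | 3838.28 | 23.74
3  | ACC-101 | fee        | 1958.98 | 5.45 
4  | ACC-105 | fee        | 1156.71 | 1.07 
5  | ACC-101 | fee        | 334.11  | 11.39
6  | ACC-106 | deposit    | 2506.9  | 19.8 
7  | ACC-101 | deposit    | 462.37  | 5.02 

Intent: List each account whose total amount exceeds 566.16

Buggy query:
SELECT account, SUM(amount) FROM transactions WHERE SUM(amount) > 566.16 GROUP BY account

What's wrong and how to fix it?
Bug: Aggregate functions cannot appear in a WHERE clause

Fix: Use HAVING (which filters groups after aggregation) instead of WHERE

Corrected query:
SELECT account, SUM(amount) FROM transactions GROUP BY account HAVING SUM(amount) > 566.16

Result:
account | SUM(amount)
--------+------------
ACC-101 | 2755.46    
ACC-105 | 1248.72    
ACC-106 | 6345.18    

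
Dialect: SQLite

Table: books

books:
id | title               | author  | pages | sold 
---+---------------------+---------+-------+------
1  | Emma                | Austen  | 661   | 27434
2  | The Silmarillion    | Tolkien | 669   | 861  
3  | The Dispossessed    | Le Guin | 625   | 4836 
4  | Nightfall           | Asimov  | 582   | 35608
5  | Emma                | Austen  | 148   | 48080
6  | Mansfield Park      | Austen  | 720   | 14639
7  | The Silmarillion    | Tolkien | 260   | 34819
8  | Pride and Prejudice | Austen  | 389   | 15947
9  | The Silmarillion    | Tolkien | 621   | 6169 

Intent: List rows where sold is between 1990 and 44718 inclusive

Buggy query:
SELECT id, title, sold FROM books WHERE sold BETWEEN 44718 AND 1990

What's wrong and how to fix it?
Bug: BETWEEN expects the lower bound first; with 44718 AND 1990 the range is empty

Fix: Swap the bounds so the smaller value comes first

Corrected query:
SELECT id, title, sold FROM books WHERE sold BETWEEN 1990 AND 44718

Result:
id | title               | sold 
---+---------------------+------
1  | Emma                | 27434
3  | The Dispossessed    | 4836 
4  | Nightfall           | 35608
6  | Mansfield Park      | 14639
7  | The Silmarillion    | 34819
8  | Pride and Prejudice | 15947
9  | The Silmarillion    | 6169 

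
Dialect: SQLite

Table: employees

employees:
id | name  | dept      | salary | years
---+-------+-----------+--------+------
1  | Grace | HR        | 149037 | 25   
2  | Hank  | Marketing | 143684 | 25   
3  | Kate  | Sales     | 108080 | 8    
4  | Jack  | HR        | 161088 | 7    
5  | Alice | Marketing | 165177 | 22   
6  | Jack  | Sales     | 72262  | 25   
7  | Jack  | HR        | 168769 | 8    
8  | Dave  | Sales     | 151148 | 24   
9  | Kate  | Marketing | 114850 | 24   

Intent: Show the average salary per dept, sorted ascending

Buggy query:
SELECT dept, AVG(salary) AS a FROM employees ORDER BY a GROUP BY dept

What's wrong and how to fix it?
Bug: GROUP BY must precede ORDER BY

Fix: Move ORDER BY to the end, after GROUP BY

Corrected query:
SELECT dept, AVG(salary) AS a FROM employees GROUP BY dept ORDER BY a

Result:
dept      | a            
----------+--------------
Sales     | 110496.666667
Marketing | 141237       
HR        | 159631.333333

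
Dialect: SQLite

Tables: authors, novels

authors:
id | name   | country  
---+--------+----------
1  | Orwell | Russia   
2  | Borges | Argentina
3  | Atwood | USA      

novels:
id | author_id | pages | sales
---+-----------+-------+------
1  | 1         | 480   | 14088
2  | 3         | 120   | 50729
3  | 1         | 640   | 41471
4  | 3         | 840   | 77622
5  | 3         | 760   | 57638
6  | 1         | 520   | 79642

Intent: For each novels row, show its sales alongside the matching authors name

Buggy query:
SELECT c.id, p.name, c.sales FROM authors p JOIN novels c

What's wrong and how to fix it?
Bug: Missing join condition: each novels row is matched to all authors rows instead of just its own

Fix: Add ON c.author_id = p.id to the JOIN

Corrected query:
SELECT c.id, p.name, c.sales FROM authors p JOIN novels c ON c.author_id = p.id

Result:
id | name   | sales
---+--------+------
1  | Orwell | 14088
2  | Atwood | 50729
3  | Orwell | 41471
4  | Atwood | 77622
5  | Atwood | 57638
6  | Orwell | 79642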